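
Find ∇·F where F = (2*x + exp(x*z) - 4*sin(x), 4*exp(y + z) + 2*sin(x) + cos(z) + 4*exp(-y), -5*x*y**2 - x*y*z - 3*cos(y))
-x*y + z*exp(x*z) + 4*exp(y + z) - 4*cos(x) + 2 - 4*exp(-y)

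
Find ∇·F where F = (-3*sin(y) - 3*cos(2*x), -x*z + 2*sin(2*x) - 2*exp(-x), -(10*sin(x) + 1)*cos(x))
6*sin(2*x)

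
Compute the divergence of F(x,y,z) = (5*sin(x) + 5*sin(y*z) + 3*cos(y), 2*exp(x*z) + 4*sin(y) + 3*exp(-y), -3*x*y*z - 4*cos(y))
-3*x*y + 5*cos(x) + 4*cos(y) - 3*exp(-y)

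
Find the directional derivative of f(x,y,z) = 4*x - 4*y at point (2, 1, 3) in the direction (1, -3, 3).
16*sqrt(19)/19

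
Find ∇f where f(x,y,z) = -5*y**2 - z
(0, -10*y, -1)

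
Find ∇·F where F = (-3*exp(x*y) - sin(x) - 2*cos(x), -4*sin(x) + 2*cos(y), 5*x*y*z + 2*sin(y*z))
5*x*y - 3*y*exp(x*y) + 2*y*cos(y*z) + 2*sin(x) - 2*sin(y) - cos(x)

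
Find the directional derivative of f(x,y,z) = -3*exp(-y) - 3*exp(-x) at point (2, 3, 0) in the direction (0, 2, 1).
6*sqrt(5)*exp(-3)/5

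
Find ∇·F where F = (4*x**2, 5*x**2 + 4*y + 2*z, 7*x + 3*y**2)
8*x + 4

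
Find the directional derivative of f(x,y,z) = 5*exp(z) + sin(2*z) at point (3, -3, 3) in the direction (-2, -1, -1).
-sqrt(6)*(2*cos(6) + 5*exp(3))/6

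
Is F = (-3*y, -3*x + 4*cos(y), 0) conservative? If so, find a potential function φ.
Yes, F is conservative. φ = -3*x*y + 4*sin(y)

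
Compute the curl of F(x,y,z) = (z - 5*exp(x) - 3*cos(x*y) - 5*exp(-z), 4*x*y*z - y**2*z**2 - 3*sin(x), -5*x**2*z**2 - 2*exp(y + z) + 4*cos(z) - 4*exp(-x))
(-4*x*y + 2*y**2*z - 2*exp(y + z), 10*x*z**2 + 1 + 5*exp(-z) - 4*exp(-x), -3*x*sin(x*y) + 4*y*z - 3*cos(x))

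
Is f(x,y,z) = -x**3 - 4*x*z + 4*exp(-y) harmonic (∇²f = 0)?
No, ∇²f = -6*x + 4*exp(-y)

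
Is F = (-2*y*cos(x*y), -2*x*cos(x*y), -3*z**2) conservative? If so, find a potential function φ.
Yes, F is conservative. φ = -z**3 - 2*sin(x*y)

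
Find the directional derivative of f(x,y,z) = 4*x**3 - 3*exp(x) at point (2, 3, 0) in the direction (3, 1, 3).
9*sqrt(19)*(16 - exp(2))/19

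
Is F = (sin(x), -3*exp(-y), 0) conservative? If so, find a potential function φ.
Yes, F is conservative. φ = -cos(x) + 3*exp(-y)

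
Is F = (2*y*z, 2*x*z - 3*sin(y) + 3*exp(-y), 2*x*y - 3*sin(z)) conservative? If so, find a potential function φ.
Yes, F is conservative. φ = 2*x*y*z + 3*cos(y) + 3*cos(z) - 3*exp(-y)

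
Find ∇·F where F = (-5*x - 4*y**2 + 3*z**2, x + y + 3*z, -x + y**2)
-4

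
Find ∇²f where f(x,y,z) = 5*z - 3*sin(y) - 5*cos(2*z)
3*sin(y) + 20*cos(2*z)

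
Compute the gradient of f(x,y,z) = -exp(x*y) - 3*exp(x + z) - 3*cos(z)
(-y*exp(x*y) - 3*exp(x + z), -x*exp(x*y), -3*exp(x + z) + 3*sin(z))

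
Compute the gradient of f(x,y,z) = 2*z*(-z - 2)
(0, 0, -4*z - 4)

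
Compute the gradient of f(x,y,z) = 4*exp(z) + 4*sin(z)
(0, 0, 4*exp(z) + 4*cos(z))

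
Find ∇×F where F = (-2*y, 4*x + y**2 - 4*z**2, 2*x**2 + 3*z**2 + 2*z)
(8*z, -4*x, 6)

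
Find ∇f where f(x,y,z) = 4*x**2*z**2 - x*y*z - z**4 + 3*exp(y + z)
(z*(8*x*z - y), -x*z + 3*exp(y + z), 8*x**2*z - x*y - 4*z**3 + 3*exp(y + z))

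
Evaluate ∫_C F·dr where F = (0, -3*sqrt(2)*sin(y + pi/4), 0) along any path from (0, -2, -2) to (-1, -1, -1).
3*sqrt(2)*(-sin(pi/4 + 2) + sin(pi/4 + 1))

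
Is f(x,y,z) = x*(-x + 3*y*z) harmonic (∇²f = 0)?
No, ∇²f = -2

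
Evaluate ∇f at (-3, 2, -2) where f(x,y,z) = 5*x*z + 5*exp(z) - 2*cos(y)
(-10, 2*sin(2), -15 + 5*exp(-2))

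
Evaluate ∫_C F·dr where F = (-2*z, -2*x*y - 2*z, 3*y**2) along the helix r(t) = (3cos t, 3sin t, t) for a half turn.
-24 + 39*pi/2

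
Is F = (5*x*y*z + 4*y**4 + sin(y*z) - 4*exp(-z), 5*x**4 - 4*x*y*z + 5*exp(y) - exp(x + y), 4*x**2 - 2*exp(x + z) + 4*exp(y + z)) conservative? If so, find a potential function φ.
No, ∇×F = (4*x*y + 4*exp(y + z), 5*x*y - 8*x + y*cos(y*z) + 2*exp(x + z) + 4*exp(-z), 20*x**3 - 5*x*z - 16*y**3 - 4*y*z - z*cos(y*z) - exp(x + y)) ≠ 0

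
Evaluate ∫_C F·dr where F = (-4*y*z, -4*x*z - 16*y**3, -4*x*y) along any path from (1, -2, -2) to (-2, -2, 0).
16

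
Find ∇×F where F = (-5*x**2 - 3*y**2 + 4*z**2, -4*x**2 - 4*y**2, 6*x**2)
(0, -12*x + 8*z, -8*x + 6*y)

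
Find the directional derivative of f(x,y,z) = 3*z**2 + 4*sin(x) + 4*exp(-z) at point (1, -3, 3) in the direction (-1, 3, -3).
2*sqrt(19)*(-27*exp(3) - 2*exp(3)*cos(1) + 6)*exp(-3)/19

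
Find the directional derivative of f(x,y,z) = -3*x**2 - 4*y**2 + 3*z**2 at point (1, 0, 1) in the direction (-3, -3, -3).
0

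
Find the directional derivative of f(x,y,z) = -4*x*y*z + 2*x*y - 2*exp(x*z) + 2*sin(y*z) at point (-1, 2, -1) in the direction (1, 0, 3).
2*sqrt(10)*(3*cos(2) + 2*E + 9)/5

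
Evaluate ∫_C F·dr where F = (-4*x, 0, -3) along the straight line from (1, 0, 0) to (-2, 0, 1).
-9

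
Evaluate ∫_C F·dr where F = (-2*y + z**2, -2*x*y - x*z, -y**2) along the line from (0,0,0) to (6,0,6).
72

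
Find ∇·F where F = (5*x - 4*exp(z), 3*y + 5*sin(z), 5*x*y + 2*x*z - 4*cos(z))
2*x + 4*sin(z) + 8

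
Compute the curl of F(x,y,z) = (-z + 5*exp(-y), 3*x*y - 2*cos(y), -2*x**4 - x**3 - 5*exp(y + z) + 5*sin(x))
(-5*exp(y + z), 8*x**3 + 3*x**2 - 5*cos(x) - 1, 3*y + 5*exp(-y))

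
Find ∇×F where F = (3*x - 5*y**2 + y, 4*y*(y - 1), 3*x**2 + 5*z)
(0, -6*x, 10*y - 1)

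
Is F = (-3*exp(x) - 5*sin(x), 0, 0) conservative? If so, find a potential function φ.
Yes, F is conservative. φ = -3*exp(x) + 5*cos(x)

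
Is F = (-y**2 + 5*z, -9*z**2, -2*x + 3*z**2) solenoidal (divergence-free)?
No, ∇·F = 6*z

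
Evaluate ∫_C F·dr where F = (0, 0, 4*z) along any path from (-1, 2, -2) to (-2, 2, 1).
-6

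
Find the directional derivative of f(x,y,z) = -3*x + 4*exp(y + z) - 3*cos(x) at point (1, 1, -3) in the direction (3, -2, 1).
sqrt(14)*(9*(-1 + sin(1))*exp(2) - 4)*exp(-2)/14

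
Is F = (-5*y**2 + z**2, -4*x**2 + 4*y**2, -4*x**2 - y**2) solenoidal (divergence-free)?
No, ∇·F = 8*y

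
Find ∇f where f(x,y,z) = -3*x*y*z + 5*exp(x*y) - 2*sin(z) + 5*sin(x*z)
(-3*y*z + 5*y*exp(x*y) + 5*z*cos(x*z), x*(-3*z + 5*exp(x*y)), -3*x*y + 5*x*cos(x*z) - 2*cos(z))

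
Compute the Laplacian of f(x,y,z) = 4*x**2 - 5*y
8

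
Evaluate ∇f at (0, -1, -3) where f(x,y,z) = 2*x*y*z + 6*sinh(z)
(6, 0, 6*cosh(3))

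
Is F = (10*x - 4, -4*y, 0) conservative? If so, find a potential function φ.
Yes, F is conservative. φ = 5*x**2 - 4*x - 2*y**2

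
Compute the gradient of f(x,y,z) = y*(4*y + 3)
(0, 8*y + 3, 0)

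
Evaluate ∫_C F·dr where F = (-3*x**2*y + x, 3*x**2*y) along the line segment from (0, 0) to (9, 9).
81/2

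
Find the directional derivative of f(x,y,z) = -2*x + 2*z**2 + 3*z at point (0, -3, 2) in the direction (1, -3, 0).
-sqrt(10)/5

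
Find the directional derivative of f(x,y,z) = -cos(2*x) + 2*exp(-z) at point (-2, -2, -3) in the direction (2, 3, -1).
sqrt(14)*(-2*sin(4) + exp(3))/7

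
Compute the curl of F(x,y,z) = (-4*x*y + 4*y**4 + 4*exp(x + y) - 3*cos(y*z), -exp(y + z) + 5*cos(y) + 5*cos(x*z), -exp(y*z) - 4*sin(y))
(5*x*sin(x*z) - z*exp(y*z) + exp(y + z) - 4*cos(y), 3*y*sin(y*z), 4*x - 16*y**3 - 5*z*sin(x*z) - 3*z*sin(y*z) - 4*exp(x + y))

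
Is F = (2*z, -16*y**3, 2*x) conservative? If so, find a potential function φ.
Yes, F is conservative. φ = 2*x*z - 4*y**4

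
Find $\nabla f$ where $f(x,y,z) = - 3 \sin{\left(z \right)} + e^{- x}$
(-exp(-x), 0, -3*cos(z))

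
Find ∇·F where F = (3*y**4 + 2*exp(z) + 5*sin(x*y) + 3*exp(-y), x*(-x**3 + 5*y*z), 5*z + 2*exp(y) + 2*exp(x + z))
5*x*z + 5*y*cos(x*y) + 2*exp(x + z) + 5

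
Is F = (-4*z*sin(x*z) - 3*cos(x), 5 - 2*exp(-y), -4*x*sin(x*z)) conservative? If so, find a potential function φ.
Yes, F is conservative. φ = 5*y - 3*sin(x) + 4*cos(x*z) + 2*exp(-y)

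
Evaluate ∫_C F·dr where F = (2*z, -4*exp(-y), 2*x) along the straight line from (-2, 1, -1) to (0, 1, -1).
-4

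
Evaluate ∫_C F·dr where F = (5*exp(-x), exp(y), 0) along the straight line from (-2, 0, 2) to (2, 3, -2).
-1 + sinh(3) + cosh(3) + 10*sinh(2)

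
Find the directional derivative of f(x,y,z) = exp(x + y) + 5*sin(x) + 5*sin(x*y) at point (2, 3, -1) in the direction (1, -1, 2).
5*sqrt(6)*(cos(2) + cos(6))/6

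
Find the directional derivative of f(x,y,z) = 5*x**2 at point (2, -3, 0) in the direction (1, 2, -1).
10*sqrt(6)/3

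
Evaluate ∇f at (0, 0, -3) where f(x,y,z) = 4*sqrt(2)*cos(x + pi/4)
(-4, 0, 0)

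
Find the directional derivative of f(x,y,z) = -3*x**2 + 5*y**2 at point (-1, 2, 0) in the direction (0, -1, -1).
-10*sqrt(2)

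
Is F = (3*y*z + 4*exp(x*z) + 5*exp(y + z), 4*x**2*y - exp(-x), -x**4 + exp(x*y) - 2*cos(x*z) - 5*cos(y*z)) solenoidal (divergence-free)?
No, ∇·F = 4*x**2 + 2*x*sin(x*z) + 5*y*sin(y*z) + 4*z*exp(x*z)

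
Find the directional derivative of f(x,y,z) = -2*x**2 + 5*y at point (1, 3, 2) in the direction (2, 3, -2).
7*sqrt(17)/17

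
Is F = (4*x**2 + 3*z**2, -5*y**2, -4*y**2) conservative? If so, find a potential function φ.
No, ∇×F = (-8*y, 6*z, 0) ≠ 0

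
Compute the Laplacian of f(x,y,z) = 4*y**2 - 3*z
8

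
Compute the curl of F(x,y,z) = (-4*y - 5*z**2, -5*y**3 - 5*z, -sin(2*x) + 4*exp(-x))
(5, -10*z + 2*cos(2*x) + 4*exp(-x), 4)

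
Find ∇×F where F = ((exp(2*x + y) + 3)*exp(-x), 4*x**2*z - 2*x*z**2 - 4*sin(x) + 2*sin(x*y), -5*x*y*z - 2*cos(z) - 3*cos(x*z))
(x*(-4*x - z), z*(5*y - 3*sin(x*z)), 8*x*z + 2*y*cos(x*y) - 2*z**2 - exp(x + y) - 4*cos(x))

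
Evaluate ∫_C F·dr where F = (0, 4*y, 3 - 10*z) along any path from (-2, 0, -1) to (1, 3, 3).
-10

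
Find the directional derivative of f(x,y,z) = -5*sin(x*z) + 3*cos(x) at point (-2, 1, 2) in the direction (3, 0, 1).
sqrt(10)*(9*sin(2) - 20*cos(4))/10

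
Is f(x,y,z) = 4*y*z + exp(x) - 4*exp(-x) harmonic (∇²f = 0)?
No, ∇²f = exp(x) - 4*exp(-x)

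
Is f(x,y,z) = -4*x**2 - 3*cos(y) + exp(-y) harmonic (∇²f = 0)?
No, ∇²f = 3*cos(y) - 8 + exp(-y)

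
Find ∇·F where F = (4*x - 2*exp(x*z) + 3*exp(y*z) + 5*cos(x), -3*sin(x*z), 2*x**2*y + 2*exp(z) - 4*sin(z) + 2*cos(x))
-2*z*exp(x*z) + 2*exp(z) - 5*sin(x) - 4*cos(z) + 4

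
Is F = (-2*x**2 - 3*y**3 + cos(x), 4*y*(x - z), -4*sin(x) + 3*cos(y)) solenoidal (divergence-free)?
No, ∇·F = -4*z - sin(x)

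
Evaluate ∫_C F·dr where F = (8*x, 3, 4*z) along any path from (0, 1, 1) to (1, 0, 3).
17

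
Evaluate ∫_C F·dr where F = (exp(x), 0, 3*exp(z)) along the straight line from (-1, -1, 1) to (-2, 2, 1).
(1 - E)*exp(-2)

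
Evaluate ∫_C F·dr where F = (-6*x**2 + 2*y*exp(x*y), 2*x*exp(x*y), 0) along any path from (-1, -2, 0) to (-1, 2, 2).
-4*sinh(2)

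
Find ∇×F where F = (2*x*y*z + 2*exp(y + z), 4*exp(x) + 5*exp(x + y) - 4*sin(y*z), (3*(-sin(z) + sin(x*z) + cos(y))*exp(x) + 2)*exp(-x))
(4*y*cos(y*z) - 3*sin(y), 2*x*y - 3*z*cos(x*z) + 2*exp(y + z) + 2*exp(-x), -2*x*z + 4*exp(x) + 5*exp(x + y) - 2*exp(y + z))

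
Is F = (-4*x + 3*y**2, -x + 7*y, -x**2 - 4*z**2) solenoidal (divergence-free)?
No, ∇·F = 3 - 8*z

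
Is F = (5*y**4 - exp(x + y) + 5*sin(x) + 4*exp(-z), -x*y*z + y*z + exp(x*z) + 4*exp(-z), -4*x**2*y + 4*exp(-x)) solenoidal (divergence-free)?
No, ∇·F = -x*z + z - exp(x + y) + 5*cos(x)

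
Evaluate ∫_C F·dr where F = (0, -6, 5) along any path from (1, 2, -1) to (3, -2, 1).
34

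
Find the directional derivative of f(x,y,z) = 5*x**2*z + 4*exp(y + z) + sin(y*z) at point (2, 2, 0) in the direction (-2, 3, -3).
-3*sqrt(22)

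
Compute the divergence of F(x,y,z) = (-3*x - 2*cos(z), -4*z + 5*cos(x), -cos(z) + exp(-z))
sin(z) - 3 - exp(-z)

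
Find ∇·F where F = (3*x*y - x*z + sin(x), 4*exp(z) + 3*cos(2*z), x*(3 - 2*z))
-2*x + 3*y - z + cos(x)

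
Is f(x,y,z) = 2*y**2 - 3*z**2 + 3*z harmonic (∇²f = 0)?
No, ∇²f = -2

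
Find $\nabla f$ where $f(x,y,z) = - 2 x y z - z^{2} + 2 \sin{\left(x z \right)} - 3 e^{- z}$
(2*z*(-y + cos(x*z)), -2*x*z, (2*(-x*y + x*cos(x*z) - z)*exp(z) + 3)*exp(-z))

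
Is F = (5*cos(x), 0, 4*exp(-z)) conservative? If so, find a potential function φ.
Yes, F is conservative. φ = 5*sin(x) - 4*exp(-z)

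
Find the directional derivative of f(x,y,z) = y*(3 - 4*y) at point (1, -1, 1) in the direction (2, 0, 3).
0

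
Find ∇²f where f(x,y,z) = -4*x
0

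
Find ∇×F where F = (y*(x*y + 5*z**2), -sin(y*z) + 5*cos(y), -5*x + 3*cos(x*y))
(-3*x*sin(x*y) + y*cos(y*z), 10*y*z + 3*y*sin(x*y) + 5, -2*x*y - 5*z**2)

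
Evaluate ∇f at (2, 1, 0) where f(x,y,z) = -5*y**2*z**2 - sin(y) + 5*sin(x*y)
(5*cos(2), 10*cos(2) - cos(1), 0)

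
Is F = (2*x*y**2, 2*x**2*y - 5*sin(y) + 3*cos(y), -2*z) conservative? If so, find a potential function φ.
Yes, F is conservative. φ = x**2*y**2 - z**2 + 3*sin(y) + 5*cos(y)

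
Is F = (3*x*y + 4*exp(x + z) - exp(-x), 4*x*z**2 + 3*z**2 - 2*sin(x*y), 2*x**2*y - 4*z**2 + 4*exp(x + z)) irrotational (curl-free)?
No, ∇×F = (2*x**2 - 8*x*z - 6*z, -4*x*y, -3*x - 2*y*cos(x*y) + 4*z**2)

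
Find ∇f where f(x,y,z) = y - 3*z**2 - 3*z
(0, 1, -6*z - 3)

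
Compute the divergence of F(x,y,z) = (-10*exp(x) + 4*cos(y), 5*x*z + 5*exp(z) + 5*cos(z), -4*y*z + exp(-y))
-4*y - 10*exp(x)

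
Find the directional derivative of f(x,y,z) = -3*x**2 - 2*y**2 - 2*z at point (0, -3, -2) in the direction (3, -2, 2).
-28*sqrt(17)/17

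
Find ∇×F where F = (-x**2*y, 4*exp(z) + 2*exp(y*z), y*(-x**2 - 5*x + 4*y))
(-x**2 - 5*x - 2*y*exp(y*z) + 8*y - 4*exp(z), y*(2*x + 5), x**2)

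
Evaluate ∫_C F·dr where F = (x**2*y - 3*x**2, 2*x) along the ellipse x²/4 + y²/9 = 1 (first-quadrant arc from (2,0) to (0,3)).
3*pi/2 + 8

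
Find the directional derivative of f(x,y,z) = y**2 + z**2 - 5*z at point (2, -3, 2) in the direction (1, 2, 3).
-15*sqrt(14)/14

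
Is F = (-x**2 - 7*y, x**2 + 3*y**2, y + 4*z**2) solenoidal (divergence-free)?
No, ∇·F = -2*x + 6*y + 8*z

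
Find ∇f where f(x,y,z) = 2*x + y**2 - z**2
(2, 2*y, -2*z)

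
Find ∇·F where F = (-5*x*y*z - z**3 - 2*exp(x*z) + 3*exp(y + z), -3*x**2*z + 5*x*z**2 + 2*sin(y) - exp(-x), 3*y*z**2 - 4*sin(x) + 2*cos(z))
y*z - 2*z*exp(x*z) - 2*sin(z) + 2*cos(y)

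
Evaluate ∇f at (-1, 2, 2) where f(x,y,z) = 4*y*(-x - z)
(-8, -4, -8)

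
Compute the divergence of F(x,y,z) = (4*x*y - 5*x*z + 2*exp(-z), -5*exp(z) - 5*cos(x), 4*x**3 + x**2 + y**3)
4*y - 5*z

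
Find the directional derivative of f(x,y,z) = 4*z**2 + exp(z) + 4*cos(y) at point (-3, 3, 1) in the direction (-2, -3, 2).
2*sqrt(17)*(6*sin(3) + E + 8)/17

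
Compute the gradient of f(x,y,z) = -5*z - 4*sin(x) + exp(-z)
(-4*cos(x), 0, -5 - exp(-z))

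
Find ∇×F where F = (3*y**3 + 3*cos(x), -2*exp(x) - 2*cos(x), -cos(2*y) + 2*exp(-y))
(2*sin(2*y) - 2*exp(-y), 0, -9*y**2 - 2*exp(x) + 2*sin(x))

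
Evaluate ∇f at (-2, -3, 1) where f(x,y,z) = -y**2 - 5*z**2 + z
(0, 6, -9)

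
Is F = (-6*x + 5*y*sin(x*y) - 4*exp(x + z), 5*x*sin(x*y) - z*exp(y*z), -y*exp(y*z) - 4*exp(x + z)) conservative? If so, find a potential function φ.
Yes, F is conservative. φ = -3*x**2 - exp(y*z) - 4*exp(x + z) - 5*cos(x*y)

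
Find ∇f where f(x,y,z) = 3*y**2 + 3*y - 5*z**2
(0, 6*y + 3, -10*z)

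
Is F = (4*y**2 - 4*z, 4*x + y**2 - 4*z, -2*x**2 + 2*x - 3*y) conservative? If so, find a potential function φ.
No, ∇×F = (1, 4*x - 6, 4 - 8*y) ≠ 0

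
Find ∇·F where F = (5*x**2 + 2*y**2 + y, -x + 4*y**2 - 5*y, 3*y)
10*x + 8*y - 5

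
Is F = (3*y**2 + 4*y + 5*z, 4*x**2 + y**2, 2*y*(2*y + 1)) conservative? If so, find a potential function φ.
No, ∇×F = (8*y + 2, 5, 8*x - 6*y - 4) ≠ 0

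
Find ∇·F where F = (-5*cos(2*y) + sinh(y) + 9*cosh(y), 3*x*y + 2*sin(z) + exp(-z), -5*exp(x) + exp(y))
3*x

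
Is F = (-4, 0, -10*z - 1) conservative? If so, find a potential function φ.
Yes, F is conservative. φ = -4*x - 5*z**2 - z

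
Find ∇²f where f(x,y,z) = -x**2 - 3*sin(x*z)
3*x**2*sin(x*z) + 3*z**2*sin(x*z) - 2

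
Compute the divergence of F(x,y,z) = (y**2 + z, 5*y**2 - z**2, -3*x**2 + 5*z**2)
10*y + 10*z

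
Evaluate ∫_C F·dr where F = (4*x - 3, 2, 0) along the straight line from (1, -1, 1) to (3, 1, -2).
14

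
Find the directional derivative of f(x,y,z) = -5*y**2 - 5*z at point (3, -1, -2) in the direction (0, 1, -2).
4*sqrt(5)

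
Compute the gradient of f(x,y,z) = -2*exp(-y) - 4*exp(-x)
(4*exp(-x), 2*exp(-y), 0)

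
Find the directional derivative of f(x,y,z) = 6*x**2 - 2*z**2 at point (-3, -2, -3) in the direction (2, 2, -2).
-16*sqrt(3)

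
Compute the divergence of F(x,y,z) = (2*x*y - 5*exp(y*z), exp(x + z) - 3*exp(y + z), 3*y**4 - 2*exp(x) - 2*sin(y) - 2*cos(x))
2*y - 3*exp(y + z)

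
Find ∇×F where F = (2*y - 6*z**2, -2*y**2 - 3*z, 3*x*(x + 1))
(3, -6*x - 12*z - 3, -2)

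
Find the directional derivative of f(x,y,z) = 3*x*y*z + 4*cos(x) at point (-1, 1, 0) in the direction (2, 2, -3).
sqrt(17)*(8*sin(1) + 9)/17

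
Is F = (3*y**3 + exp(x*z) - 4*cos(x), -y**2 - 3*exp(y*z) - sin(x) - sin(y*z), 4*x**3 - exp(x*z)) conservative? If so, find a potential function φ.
No, ∇×F = (y*(3*exp(y*z) + cos(y*z)), -12*x**2 + x*exp(x*z) + z*exp(x*z), -9*y**2 - cos(x)) ≠ 0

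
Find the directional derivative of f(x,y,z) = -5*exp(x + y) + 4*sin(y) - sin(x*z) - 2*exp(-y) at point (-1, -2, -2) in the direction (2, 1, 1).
sqrt(6)*(9*exp(3)*cos(2) - 15 + 2*exp(5))*exp(-3)/6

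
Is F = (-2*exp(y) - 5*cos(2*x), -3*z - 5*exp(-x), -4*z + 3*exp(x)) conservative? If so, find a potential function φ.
No, ∇×F = (3, -3*exp(x), 2*exp(y) + 5*exp(-x)) ≠ 0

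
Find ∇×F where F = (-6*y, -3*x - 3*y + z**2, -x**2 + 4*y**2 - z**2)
(8*y - 2*z, 2*x, 3)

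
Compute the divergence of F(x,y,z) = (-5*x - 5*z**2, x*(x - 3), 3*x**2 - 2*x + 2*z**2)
4*z - 5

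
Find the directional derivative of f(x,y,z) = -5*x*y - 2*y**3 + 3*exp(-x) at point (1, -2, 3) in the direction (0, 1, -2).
-29*sqrt(5)/5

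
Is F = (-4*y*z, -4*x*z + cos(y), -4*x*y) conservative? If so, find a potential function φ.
Yes, F is conservative. φ = -4*x*y*z + sin(y)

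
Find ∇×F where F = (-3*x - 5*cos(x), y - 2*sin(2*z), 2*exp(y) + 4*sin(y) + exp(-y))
(4*cos(y) + 4*cos(2*z) + 3*sinh(y) + cosh(y), 0, 0)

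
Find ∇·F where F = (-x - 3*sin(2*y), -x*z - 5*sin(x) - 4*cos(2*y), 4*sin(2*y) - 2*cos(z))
8*sin(2*y) + 2*sin(z) - 1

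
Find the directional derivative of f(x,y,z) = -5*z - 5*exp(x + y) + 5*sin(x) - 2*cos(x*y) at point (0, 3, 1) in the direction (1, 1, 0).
sqrt(2)*(5/2 - 5*exp(3))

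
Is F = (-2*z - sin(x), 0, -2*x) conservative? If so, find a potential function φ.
Yes, F is conservative. φ = -2*x*z + cos(x)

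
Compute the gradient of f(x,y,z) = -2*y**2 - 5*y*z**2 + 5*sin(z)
(0, -4*y - 5*z**2, -10*y*z + 5*cos(z))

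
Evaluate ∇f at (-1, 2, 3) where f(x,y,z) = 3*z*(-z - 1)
(0, 0, -21)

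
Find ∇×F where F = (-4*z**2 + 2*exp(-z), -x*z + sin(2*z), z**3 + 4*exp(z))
(x - 2*cos(2*z), -8*z - 2*exp(-z), -z)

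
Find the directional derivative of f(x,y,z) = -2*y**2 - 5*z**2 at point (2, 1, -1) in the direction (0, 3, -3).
-7*sqrt(2)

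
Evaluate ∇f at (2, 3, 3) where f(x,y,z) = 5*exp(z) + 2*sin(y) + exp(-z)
(0, 2*cos(3), (-1 + 5*exp(6))*exp(-3))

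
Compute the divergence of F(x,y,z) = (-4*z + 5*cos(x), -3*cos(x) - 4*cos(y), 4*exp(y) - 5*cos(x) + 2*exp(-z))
-5*sin(x) + 4*sin(y) - 2*exp(-z)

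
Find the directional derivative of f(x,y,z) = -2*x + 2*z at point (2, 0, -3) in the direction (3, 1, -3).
-12*sqrt(19)/19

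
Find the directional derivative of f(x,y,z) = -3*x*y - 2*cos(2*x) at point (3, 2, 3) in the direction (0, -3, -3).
9*sqrt(2)/2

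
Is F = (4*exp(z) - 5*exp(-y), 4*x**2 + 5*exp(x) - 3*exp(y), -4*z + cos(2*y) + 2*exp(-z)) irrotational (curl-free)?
No, ∇×F = (-2*sin(2*y), 4*exp(z), 8*x + 5*exp(x) - 5*exp(-y))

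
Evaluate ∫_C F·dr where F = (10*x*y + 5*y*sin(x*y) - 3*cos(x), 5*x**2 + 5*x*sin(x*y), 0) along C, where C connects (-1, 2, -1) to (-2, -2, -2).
-50 - 3*sin(1) + 5*cos(2) + 3*sin(2) - 5*cos(4)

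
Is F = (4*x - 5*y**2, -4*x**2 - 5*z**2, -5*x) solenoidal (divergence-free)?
No, ∇·F = 4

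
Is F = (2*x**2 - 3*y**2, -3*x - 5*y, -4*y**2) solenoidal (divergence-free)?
No, ∇·F = 4*x - 5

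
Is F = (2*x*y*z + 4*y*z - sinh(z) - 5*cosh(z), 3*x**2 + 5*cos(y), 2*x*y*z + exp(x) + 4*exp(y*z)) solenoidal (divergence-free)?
No, ∇·F = 2*x*y + 2*y*z + 4*y*exp(y*z) - 5*sin(y)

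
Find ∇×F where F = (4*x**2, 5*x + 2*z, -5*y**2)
(-10*y - 2, 0, 5)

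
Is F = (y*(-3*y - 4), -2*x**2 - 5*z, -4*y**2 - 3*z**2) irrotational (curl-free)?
No, ∇×F = (5 - 8*y, 0, -4*x + 6*y + 4)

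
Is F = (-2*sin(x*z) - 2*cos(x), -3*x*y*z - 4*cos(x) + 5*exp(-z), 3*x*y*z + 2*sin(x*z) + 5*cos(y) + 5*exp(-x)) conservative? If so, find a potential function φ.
No, ∇×F = (3*x*y + 3*x*z - 5*sin(y) + 5*exp(-z), -2*x*cos(x*z) - 3*y*z - 2*z*cos(x*z) + 5*exp(-x), -3*y*z + 4*sin(x)) ≠ 0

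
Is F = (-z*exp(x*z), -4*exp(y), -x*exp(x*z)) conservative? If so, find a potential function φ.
Yes, F is conservative. φ = -4*exp(y) - exp(x*z)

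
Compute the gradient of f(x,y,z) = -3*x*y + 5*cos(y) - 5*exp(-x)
(-3*y + 5*exp(-x), -3*x - 5*sin(y), 0)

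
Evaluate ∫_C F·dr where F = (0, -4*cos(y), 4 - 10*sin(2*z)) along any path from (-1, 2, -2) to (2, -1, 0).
-5*cos(4) + 4*sin(1) + 4*sin(2) + 13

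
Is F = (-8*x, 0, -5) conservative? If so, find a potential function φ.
Yes, F is conservative. φ = -4*x**2 - 5*z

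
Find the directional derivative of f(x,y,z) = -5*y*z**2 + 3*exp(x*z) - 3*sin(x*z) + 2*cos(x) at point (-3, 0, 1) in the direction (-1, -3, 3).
sqrt(19)*(30*exp(3)*cos(3) - 30 - 2*exp(3)*sin(3) + 15*exp(3))*exp(-3)/19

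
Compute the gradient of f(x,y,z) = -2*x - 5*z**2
(-2, 0, -10*z)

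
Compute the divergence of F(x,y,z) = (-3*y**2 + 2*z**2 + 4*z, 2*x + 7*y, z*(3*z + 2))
6*z + 9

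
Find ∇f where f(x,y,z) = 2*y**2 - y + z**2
(0, 4*y - 1, 2*z)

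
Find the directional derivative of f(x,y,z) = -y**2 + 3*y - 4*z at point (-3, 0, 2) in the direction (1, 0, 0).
0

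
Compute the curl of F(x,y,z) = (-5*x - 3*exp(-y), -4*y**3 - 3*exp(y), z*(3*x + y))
(z, -3*z, -3*exp(-y))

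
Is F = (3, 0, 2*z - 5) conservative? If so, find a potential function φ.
Yes, F is conservative. φ = 3*x + z**2 - 5*z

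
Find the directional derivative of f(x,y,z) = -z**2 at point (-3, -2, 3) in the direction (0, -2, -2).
3*sqrt(2)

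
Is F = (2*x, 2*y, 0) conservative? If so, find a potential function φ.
Yes, F is conservative. φ = x**2 + y**2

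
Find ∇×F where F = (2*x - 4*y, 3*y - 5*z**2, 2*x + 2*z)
(10*z, -2, 4)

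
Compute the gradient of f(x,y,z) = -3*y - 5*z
(0, -3, -5)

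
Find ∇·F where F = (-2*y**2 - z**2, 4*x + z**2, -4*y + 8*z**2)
16*z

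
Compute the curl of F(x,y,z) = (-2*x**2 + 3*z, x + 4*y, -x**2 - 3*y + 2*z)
(-3, 2*x + 3, 1)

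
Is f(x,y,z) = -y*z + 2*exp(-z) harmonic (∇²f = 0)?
No, ∇²f = 2*exp(-z)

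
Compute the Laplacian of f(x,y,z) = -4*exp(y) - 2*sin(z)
-4*exp(y) + 2*sin(z)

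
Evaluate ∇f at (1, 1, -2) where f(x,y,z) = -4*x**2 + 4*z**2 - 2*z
(-8, 0, -18)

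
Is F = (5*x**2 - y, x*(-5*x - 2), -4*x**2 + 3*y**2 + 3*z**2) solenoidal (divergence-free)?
No, ∇·F = 10*x + 6*z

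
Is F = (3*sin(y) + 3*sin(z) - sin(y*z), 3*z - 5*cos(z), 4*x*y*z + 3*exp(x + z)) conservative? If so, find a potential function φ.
No, ∇×F = (4*x*z - 5*sin(z) - 3, -4*y*z - y*cos(y*z) - 3*exp(x + z) + 3*cos(z), z*cos(y*z) - 3*cos(y)) ≠ 0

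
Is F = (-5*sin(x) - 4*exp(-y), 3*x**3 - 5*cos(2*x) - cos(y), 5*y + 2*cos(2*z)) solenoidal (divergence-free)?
No, ∇·F = sin(y) - 4*sin(2*z) - 5*cos(x)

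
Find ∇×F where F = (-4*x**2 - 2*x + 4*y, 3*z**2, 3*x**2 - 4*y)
(-6*z - 4, -6*x, -4)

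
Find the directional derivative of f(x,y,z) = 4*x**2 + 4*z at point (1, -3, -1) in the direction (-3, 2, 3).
-6*sqrt(22)/11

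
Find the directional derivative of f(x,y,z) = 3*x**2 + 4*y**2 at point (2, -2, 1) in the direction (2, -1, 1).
20*sqrt(6)/3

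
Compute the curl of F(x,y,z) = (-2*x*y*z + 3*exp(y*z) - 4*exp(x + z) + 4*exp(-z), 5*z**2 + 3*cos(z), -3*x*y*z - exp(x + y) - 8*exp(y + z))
(-3*x*z - 10*z - exp(x + y) - 8*exp(y + z) + 3*sin(z), ((-2*x*y + 3*y*z + 3*y*exp(y*z) + exp(x + y) - 4*exp(x + z))*exp(z) - 4)*exp(-z), z*(2*x - 3*exp(y*z)))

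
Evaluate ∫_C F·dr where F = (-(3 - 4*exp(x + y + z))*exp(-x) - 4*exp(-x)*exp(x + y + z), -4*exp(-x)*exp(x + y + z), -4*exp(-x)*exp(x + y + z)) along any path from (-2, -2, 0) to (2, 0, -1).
(-3*exp(4) - 4*E + 7)*exp(-2)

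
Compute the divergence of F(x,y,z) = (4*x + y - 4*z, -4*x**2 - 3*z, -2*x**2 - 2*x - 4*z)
0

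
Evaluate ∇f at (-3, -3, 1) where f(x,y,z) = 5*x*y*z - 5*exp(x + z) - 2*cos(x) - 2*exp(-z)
(-15 - 5*exp(-2) - 2*sin(3), -15, -5*exp(-2) + 2*exp(-1) + 45)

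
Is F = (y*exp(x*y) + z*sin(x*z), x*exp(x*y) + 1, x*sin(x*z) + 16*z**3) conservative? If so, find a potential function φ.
Yes, F is conservative. φ = y + 4*z**4 + exp(x*y) - cos(x*z)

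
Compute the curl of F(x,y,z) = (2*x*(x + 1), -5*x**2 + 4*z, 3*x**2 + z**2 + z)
(-4, -6*x, -10*x)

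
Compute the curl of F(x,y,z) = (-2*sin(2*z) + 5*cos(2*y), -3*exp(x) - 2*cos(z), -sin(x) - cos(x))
(-2*sin(z), -4*cos(2*z) + sqrt(2)*cos(x + pi/4), -3*exp(x) + 10*sin(2*y))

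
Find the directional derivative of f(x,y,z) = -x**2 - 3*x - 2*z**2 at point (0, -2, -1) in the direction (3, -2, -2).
-sqrt(17)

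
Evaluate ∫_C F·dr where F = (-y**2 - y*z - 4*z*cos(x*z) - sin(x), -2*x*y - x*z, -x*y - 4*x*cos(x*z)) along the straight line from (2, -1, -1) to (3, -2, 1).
-4*sin(2) - 2 + cos(3) - 4*sin(3) - cos(2)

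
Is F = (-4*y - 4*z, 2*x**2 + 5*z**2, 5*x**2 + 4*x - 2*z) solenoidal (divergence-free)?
No, ∇·F = -2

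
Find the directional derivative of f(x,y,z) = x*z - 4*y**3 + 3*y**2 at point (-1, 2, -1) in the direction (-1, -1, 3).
34*sqrt(11)/11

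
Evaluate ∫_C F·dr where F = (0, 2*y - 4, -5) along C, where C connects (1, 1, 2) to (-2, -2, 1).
20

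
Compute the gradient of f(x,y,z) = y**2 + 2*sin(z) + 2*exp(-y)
(0, 2*y - 2*exp(-y), 2*cos(z))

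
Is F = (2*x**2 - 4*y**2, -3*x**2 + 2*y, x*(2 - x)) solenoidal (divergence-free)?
No, ∇·F = 4*x + 2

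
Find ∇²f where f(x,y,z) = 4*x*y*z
0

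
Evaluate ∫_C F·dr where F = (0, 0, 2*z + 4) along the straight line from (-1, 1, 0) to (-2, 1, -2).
-4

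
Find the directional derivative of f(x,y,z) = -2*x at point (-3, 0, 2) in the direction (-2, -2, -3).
4*sqrt(17)/17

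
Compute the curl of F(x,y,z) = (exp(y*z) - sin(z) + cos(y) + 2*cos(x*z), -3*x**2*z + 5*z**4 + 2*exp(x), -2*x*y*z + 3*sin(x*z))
(3*x**2 - 2*x*z - 20*z**3, -2*x*sin(x*z) + 2*y*z + y*exp(y*z) - 3*z*cos(x*z) - cos(z), -6*x*z - z*exp(y*z) + 2*exp(x) + sin(y))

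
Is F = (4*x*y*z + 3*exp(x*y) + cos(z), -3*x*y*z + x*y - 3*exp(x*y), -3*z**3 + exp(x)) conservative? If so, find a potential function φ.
No, ∇×F = (3*x*y, 4*x*y - exp(x) - sin(z), -4*x*z - 3*x*exp(x*y) - 3*y*z - 3*y*exp(x*y) + y) ≠ 0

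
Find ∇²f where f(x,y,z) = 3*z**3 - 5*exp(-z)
18*z - 5*exp(-z)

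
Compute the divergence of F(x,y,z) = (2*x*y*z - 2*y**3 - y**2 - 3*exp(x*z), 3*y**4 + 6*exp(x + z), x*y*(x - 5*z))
-5*x*y + 12*y**3 + 2*y*z - 3*z*exp(x*z)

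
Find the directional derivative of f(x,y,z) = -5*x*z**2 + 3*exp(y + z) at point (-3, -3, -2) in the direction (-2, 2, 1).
-20/3 + 3*exp(-5)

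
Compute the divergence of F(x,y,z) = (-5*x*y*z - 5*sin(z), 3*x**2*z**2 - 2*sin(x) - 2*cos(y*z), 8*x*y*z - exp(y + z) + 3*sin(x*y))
8*x*y - 5*y*z + 2*z*sin(y*z) - exp(y + z)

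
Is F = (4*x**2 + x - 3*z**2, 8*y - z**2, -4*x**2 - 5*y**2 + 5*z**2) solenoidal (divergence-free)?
No, ∇·F = 8*x + 10*z + 9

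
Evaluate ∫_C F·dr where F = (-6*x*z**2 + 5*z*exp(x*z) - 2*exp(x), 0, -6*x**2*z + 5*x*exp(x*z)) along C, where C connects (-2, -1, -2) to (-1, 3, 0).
-5*exp(4) - 2*exp(-1) + 2*exp(-2) + 53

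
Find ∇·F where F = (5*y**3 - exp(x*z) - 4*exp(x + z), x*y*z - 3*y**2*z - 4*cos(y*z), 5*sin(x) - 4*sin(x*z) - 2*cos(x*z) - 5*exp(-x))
x*z + 2*x*sin(x*z) - 4*x*cos(x*z) - 6*y*z - z*exp(x*z) + 4*z*sin(y*z) - 4*exp(x + z)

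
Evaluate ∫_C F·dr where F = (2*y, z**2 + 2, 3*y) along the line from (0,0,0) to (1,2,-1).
11/3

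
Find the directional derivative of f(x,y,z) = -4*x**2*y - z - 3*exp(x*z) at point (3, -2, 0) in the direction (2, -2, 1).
158/3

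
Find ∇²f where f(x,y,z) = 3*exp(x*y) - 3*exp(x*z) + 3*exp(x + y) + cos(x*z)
-x**2*(3*exp(x*z) + cos(x*z)) + 3*x**2*exp(x*y) + 3*y**2*exp(x*y) - 3*z**2*exp(x*z) - z**2*cos(x*z) + 6*exp(x + y)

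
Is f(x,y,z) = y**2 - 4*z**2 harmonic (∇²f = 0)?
No, ∇²f = -6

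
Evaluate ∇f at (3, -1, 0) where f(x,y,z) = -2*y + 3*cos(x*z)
(0, -2, 0)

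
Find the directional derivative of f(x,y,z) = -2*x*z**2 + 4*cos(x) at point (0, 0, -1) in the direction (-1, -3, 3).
2*sqrt(19)/19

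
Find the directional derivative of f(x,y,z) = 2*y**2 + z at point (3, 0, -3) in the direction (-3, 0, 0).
0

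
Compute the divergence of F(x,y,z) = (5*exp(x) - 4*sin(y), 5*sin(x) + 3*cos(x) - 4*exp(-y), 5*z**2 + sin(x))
10*z + 5*exp(x) + 4*exp(-y)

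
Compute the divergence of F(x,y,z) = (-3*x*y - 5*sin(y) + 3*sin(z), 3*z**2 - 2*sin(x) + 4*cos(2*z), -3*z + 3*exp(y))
-3*y - 3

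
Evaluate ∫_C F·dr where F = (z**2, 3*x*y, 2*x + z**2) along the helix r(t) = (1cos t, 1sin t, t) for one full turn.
pi**2*(4 + 8*pi/3)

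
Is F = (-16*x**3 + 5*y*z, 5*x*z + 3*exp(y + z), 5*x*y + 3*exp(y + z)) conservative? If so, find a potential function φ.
Yes, F is conservative. φ = -4*x**4 + 5*x*y*z + 3*exp(y + z)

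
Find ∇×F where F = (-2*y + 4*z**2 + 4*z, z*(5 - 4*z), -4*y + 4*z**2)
(8*z - 9, 8*z + 4, 2)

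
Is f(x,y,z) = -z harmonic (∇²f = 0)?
Yes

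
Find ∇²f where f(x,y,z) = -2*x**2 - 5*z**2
-14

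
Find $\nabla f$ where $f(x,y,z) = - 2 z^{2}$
(0, 0, -4*z)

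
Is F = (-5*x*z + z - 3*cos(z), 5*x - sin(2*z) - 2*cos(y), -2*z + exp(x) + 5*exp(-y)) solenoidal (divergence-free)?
No, ∇·F = -5*z + 2*sin(y) - 2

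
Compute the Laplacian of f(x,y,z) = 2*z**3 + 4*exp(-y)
12*z + 4*exp(-y)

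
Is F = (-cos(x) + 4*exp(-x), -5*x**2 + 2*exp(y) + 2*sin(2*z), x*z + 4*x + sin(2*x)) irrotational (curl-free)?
No, ∇×F = (-4*cos(2*z), -z + 4*sin(x)**2 - 6, -10*x)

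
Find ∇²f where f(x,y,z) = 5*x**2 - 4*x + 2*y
10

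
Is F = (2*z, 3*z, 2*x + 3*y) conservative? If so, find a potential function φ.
Yes, F is conservative. φ = z*(2*x + 3*y)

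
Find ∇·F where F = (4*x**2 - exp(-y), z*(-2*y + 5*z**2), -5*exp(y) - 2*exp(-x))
8*x - 2*z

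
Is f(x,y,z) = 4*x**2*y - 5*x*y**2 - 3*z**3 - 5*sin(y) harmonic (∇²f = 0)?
No, ∇²f = -10*x + 8*y - 18*z + 5*sin(y)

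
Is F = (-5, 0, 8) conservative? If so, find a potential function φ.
Yes, F is conservative. φ = -5*x + 8*z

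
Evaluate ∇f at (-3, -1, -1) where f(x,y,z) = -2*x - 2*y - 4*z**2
(-2, -2, 8)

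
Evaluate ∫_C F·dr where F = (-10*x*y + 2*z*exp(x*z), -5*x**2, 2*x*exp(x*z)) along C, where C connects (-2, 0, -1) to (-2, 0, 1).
-4*sinh(2)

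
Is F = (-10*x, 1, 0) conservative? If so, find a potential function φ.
Yes, F is conservative. φ = -5*x**2 + y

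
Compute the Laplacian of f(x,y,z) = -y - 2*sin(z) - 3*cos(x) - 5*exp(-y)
2*sin(z) + 3*cos(x) - 5*exp(-y)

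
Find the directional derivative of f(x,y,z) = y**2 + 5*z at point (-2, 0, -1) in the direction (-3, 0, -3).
-5*sqrt(2)/2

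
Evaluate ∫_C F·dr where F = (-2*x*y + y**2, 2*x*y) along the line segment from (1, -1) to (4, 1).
0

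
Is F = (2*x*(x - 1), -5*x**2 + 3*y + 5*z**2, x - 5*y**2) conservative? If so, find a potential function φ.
No, ∇×F = (-10*y - 10*z, -1, -10*x) ≠ 0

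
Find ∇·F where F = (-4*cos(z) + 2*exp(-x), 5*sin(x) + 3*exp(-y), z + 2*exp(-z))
1 - 2*exp(-z) - 3*exp(-y) - 2*exp(-x)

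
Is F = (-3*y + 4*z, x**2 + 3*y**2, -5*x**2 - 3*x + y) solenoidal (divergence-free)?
No, ∇·F = 6*y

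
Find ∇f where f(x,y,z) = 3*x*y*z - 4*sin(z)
(3*y*z, 3*x*z, 3*x*y - 4*cos(z))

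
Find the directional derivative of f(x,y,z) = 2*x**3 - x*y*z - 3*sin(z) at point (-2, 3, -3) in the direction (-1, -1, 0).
-27*sqrt(2)/2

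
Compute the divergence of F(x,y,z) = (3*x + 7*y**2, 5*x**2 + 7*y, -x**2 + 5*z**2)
10*z + 10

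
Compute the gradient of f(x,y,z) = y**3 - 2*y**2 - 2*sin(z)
(0, y*(3*y - 4), -2*cos(z))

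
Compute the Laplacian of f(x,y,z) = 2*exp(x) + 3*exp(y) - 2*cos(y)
2*exp(x) + 3*exp(y) + 2*cos(y)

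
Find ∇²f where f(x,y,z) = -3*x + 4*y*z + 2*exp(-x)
2*exp(-x)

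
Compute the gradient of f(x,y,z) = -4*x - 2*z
(-4, 0, -2)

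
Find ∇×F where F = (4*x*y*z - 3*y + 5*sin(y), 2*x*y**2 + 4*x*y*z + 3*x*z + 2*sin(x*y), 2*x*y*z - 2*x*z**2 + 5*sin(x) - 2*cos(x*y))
(x*(-4*y + 2*z + 2*sin(x*y) - 3), 4*x*y - 2*y*z - 2*y*sin(x*y) + 2*z**2 - 5*cos(x), -4*x*z + 2*y**2 + 4*y*z + 2*y*cos(x*y) + 3*z - 5*cos(y) + 3)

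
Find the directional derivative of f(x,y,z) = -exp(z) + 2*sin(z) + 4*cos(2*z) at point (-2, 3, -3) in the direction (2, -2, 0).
0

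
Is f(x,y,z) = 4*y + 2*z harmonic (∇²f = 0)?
Yes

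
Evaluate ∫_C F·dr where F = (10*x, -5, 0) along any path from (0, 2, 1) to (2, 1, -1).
25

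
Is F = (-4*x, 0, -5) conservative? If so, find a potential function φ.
Yes, F is conservative. φ = -2*x**2 - 5*z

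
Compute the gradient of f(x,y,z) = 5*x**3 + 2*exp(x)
(15*x**2 + 2*exp(x), 0, 0)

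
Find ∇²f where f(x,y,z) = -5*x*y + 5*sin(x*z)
-5*(x**2 + z**2)*sin(x*z)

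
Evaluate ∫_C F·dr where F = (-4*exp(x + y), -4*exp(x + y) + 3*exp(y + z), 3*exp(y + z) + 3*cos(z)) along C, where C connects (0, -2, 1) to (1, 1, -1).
-4*exp(2) - 6*sin(1) - 3*exp(-1) + 4*exp(-2) + 3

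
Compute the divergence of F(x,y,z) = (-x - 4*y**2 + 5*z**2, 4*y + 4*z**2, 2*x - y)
3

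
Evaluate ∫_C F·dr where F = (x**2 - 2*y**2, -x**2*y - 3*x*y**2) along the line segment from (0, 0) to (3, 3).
-90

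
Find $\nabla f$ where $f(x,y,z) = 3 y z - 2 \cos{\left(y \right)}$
(0, 3*z + 2*sin(y), 3*y)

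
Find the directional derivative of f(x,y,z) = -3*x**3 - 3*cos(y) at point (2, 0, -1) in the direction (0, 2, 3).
0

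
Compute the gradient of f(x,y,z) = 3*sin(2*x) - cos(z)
(6*cos(2*x), 0, sin(z))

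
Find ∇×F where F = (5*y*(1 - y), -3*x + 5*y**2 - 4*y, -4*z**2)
(0, 0, 10*y - 8)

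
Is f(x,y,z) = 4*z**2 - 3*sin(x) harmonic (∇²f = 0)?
No, ∇²f = 3*sin(x) + 8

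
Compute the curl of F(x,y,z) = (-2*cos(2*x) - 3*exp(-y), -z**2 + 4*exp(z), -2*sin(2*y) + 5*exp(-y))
(2*z - 4*exp(z) - 4*cos(2*y) - 5*exp(-y), 0, -3*exp(-y))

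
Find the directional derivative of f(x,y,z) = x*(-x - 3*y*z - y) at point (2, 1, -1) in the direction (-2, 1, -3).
13*sqrt(14)/7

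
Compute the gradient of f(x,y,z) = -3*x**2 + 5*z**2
(-6*x, 0, 10*z)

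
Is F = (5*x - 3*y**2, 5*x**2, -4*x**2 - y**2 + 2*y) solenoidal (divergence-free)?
No, ∇·F = 5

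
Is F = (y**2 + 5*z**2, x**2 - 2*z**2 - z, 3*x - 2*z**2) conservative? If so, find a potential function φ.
No, ∇×F = (4*z + 1, 10*z - 3, 2*x - 2*y) ≠ 0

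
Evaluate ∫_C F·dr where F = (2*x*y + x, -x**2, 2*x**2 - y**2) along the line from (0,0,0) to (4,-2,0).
-8/3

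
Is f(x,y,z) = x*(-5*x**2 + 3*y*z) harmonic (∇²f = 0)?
No, ∇²f = -30*x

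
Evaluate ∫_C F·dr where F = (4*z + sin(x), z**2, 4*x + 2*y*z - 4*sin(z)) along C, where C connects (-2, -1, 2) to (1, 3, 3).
4*cos(3) - cos(1) - 3*cos(2) + 59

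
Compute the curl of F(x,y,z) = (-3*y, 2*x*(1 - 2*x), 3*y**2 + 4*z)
(6*y, 0, 5 - 8*x)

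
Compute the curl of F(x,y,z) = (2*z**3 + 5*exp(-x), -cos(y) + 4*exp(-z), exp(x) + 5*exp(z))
(4*exp(-z), 6*z**2 - exp(x), 0)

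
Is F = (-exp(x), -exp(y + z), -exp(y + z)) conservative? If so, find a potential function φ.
Yes, F is conservative. φ = -exp(x) - exp(y + z)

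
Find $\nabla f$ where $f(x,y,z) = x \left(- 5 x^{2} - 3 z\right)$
(-15*x**2 - 3*z, 0, -3*x)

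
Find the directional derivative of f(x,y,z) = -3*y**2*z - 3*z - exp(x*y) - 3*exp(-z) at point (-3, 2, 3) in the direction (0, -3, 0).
36 - 3*exp(-6)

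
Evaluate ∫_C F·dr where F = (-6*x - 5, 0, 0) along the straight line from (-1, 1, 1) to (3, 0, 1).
-44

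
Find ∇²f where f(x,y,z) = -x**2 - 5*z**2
-12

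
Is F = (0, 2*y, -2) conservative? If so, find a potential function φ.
Yes, F is conservative. φ = y**2 - 2*z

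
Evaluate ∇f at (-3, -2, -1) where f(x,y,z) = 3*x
(3, 0, 0)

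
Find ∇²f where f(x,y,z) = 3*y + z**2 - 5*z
2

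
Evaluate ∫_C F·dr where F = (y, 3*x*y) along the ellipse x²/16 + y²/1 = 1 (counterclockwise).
-4*pi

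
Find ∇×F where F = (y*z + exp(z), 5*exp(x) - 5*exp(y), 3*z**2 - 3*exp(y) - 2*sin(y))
(-3*exp(y) - 2*cos(y), y + exp(z), -z + 5*exp(x))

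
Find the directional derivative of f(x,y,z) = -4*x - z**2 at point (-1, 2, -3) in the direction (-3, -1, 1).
18*sqrt(11)/11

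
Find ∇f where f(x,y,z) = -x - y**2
(-1, -2*y, 0)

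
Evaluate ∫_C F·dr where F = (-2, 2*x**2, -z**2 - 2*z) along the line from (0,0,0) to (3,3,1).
32/3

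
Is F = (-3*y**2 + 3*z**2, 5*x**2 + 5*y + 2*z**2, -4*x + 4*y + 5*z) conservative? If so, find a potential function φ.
No, ∇×F = (4 - 4*z, 6*z + 4, 10*x + 6*y) ≠ 0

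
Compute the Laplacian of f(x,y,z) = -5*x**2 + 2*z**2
-6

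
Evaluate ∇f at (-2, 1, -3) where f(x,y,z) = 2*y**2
(0, 4, 0)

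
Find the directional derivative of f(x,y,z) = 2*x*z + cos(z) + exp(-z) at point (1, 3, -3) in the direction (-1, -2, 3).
3*sqrt(14)*(-exp(3) + sin(3) + 4)/14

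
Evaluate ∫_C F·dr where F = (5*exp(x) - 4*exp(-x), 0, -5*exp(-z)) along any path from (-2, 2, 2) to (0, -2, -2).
-10*exp(-2) + exp(2) + 9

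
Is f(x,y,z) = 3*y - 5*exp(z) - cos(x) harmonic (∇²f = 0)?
No, ∇²f = -5*exp(z) + cos(x)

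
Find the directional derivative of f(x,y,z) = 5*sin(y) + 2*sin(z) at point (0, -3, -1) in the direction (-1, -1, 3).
sqrt(11)*(6*cos(1) - 5*cos(3))/11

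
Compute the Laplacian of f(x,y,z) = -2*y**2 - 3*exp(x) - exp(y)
-3*exp(x) - exp(y) - 4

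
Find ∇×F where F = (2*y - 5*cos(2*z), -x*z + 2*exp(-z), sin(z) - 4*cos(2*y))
(x + 8*sin(2*y) + 2*exp(-z), 10*sin(2*z), -z - 2)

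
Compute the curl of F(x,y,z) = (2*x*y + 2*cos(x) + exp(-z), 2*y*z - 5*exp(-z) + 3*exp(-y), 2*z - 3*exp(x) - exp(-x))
(-2*y - 5*exp(-z), 3*exp(x) - exp(-z) - exp(-x), -2*x)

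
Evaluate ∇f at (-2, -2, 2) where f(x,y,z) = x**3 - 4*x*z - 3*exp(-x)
(4 + 3*exp(2), 0, 8)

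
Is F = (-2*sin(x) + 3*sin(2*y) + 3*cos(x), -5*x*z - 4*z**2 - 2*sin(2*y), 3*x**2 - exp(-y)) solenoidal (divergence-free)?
No, ∇·F = -3*sin(x) - 2*cos(x) - 4*cos(2*y)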